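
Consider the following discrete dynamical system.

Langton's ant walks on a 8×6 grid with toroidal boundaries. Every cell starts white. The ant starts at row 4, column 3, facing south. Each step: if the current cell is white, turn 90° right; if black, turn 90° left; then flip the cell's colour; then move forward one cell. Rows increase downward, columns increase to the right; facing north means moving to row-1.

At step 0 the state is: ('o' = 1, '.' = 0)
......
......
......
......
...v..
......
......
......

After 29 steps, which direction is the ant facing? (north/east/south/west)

k=0  ......
......
......
......
...v..
......
......
......
k=1  ......
......
......
......
..<o..
......
......
......
k=2  ......
......
......
..^...
..oo..
......
......
......
k=3  ......
......
......
..o>..
..oo..
......
......
......
k=4  ......
......
......
..oo..
..ov..
......
......
......
k=5  ......
......
......
..oo..
..o.>.
......
......
......
k=6  ......
......
......
..oo..
..o.o.
....v.
......
......
k=7  ......
......
......
..oo..
..o.o.
...<o.
......
......
k=8  ......
......
......
..oo..
..o^o.
...oo.
......
......
k=9  ......
......
......
..oo..
..oo>.
...oo.
......
......
k=10  ......
......
......
..oo^.
..oo..
...oo.
......
......
k=11  ......
......
......
..ooo>
..oo..
...oo.
......
......
k=12  ......
......
......
..oooo
..oo.v
...oo.
......
......
k=13  ......
......
......
..oooo
..oo<o
...oo.
......
......
k=14  ......
......
......
..oo^o
..oooo
...oo.
......
......
k=15  ......
......
......
..o<.o
..oooo
...oo.
......
......
k=16  ......
......
......
..o..o
..ovoo
...oo.
......
......
k=17  ......
......
......
..o..o
..o.>o
...oo.
......
......
k=18  ......
......
......
..o.^o
..o..o
...oo.
......
......
k=19  ......
......
......
..o.o>
..o..o
...oo.
......
......
k=20  ......
......
.....^
..o.o.
..o..o
...oo.
......
......
k=21  ......
......
>....o
..o.o.
..o..o
...oo.
......
......
k=22  ......
......
o....o
v.o.o.
..o..o
...oo.
......
......
k=23  ......
......
o....o
o.o.o<
..o..o
...oo.
......
......
k=24  ......
......
o....^
o.o.oo
..o..o
...oo.
......
......
k=25  ......
......
o...<.
o.o.oo
..o..o
...oo.
......
......
k=26  ......
....^.
o...o.
o.o.oo
..o..o
...oo.
......
......
k=27  ......
....o>
o...o.
o.o.oo
..o..o
...oo.
......
......
k=28  ......
....oo
o...ov
o.o.oo
..o..o
...oo.
......
......
k=29  ......
....oo
o...<o
o.o.oo
..o..o
...oo.
......
......

west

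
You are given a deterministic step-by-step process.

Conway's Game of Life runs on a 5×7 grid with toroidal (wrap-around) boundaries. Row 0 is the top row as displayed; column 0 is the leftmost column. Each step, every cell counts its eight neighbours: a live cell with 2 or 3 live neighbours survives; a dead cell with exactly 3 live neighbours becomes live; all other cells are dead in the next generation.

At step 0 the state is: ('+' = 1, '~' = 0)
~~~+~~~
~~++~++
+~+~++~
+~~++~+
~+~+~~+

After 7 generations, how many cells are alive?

5

t=0: ~~~+~~~
~~++~++
+~+~++~
+~~++~+
~+~+~~+
t=1: +~~+~++
~++~~++
+~+~~~~
~~~~~~~
~~~+~++
t=2: ~+~+~~~
~~++++~
+~+~~~+
~~~~~~+
+~~~~+~
t=3: ~+~+~++
+~~~+++
+++~+~+
~+~~~+~
+~~~~~+
t=4: ~+~~~~~
~~~~~~~
~~+++~~
~~+~~+~
~++~+~~
t=5: ~++~~~~
~~++~~~
~~+++~~
~~~~~+~
~+++~~~
t=6: ~~~~~~~
~~~~+~~
~~+~+~~
~+~~~~~
~+~+~~~
t=7: ~~~~~~~
~~~+~~~
~~~+~~~
~+~+~~~
~~+~~~~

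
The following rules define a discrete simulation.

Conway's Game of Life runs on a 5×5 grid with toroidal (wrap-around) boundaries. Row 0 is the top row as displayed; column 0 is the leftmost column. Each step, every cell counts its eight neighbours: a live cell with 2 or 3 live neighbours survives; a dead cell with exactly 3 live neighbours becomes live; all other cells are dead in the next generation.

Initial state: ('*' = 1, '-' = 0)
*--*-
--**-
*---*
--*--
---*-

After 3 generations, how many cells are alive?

k=0  *--*-
--**-
*---*
--*--
---*-
k=1  ---*-
****-
-**-*
---**
--***
k=2  *----
*----
-----
-*---
--*--
k=3  -*---
-----
-----
-----
-*---

2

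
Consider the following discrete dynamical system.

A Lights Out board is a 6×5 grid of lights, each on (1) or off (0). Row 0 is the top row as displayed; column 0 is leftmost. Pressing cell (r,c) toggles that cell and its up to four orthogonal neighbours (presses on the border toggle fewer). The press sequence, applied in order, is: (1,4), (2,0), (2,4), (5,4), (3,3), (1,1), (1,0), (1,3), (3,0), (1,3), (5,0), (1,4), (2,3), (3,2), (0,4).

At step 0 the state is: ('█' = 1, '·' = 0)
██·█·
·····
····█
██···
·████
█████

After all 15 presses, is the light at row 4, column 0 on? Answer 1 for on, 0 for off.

0

gen 0: ██·█·
·····
····█
██···
·████
█████
gen 1: ██·██
···██
·····
██···
·████
█████
gen 2: ██·██
█··██
██···
·█···
·████
█████
gen 3: ██·██
█··█·
██·██
·█··█
·████
█████
gen 4: ██·██
█··█·
██·██
·█··█
·███·
███··
gen 5: ██·██
█··█·
██··█
·███·
·██··
███··
gen 6: █··██
·███·
█···█
·███·
·██··
███··
gen 7: ···██
█·██·
····█
·███·
·██··
███··
gen 8: ····█
█···█
···██
·███·
·██··
███··
gen 9: ····█
█···█
█··██
█·██·
███··
███··
gen 10: ···██
█·██·
█···█
█·██·
███··
███··
gen 11: ···██
█·██·
█···█
█·██·
·██··
··█··
gen 12: ···█·
█·█·█
█····
█·██·
·██··
··█··
gen 13: ···█·
█·███
█·███
█·█··
·██··
··█··
gen 14: ···█·
█·███
█··██
██·█·
·█···
··█··
gen 15: ····█
█·██·
█··██
██·█·
·█···
··█··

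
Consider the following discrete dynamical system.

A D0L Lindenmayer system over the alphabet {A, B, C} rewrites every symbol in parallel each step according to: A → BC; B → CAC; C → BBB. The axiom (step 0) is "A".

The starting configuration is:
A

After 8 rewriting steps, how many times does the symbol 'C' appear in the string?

step 0: A
step 1: BC
step 2: CACBBB
step 3: BBBBCBBBCACCACCAC
step 4: CACCACCACCACBBBCACCACCACBBBBCBBBBBBBCBBBBBBBCBBB
step 5: BBBBCBBBBBBBCBBBBBBBCBBBBBBBCBBBCACCACCACBBBBCBBBBBBBCBBBB…BCACCACCACCACCACCACCACBBBCACCACCACCACCACCACCACBBBCACCACCAC  (len 137)
step 6: CACCACCACCACBBBCACCACCACCACCACCACCACBBBCACCACCACCACCACCACC…BBBBBCBBBBBBBCBBBBBBBCBBBCACCACCACBBBBCBBBBBBBCBBBBBBBCBBB  (len 387)
step 7: BBBBCBBBBBBBCBBBBBBBCBBBBBBBCBBBCACCACCACBBBBCBBBBBBBCBBBB…BCACCACCACCACCACCACCACBBBCACCACCACCACCACCACCACBBBCACCACCAC  (len 1103)
step 8: CACCACCACCACBBBCACCACCACCACCACCACCACBBBCACCACCACCACCACCACC…BBBBBCBBBBBBBCBBBBBBBCBBBCACCACCACBBBBCBBBBBBBCBBBBBBBCBBB  (len 3120)

1145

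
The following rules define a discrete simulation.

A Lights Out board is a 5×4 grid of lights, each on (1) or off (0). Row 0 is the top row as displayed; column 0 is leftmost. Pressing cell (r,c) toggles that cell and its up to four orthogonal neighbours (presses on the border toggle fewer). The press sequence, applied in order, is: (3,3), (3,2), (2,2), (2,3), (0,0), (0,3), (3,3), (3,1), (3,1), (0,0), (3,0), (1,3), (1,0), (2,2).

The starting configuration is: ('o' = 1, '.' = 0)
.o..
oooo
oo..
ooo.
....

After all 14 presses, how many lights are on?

8

t=0: .o..
oooo
oo..
ooo.
....
t=1: .o..
oooo
oo.o
oo.o
...o
t=2: .o..
oooo
oooo
o.o.
..oo
t=3: .o..
oo.o
o...
o...
..oo
t=4: .o..
oo..
o.oo
o..o
..oo
t=5: o...
.o..
o.oo
o..o
..oo
t=6: o.oo
.o.o
o.oo
o..o
..oo
t=7: o.oo
.o.o
o.o.
o.o.
..o.
t=8: o.oo
.o.o
ooo.
.o..
.oo.
t=9: o.oo
.o.o
o.o.
o.o.
..o.
t=10: .ooo
oo.o
o.o.
o.o.
..o.
t=11: .ooo
oo.o
..o.
.oo.
o.o.
t=12: .oo.
ooo.
..oo
.oo.
o.o.
t=13: ooo.
..o.
o.oo
.oo.
o.o.
t=14: ooo.
....
oo..
.o..
o.o.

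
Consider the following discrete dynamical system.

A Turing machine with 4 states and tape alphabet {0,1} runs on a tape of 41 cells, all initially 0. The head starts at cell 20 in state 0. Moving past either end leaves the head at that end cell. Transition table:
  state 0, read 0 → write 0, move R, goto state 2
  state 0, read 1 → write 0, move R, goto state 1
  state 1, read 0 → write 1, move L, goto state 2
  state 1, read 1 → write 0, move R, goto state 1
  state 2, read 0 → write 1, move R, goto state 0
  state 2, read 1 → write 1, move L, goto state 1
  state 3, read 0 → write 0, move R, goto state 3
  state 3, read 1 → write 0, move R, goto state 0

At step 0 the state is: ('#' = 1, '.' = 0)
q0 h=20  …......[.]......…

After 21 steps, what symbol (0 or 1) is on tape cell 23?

step 0: q0 h=20  …......[.]......…
step 1: q2 h=21  …......[.]......…
step 2: q0 h=22  ….....#[.]......…
step 3: q2 h=23  …....#.[.]......…
step 4: q0 h=24  …...#.#[.]......…
step 5: q2 h=25  …..#.#.[.]......…
step 6: q0 h=26  ….#.#.#[.]......…
step 7: q2 h=27  …#.#.#.[.]......…
step 8: q0 h=28  ….#.#.#[.]......…
step 9: q2 h=29  …#.#.#.[.]......…
step 10: q0 h=30  ….#.#.#[.]......…
step 11: q2 h=31  …#.#.#.[.]......…
step 12: q0 h=32  ….#.#.#[.]......…
step 13: q2 h=33  …#.#.#.[.]......…
step 14: q0 h=34  ….#.#.#[.]......|
step 15: q2 h=35  …#.#.#.[.].....|
step 16: q0 h=36  ….#.#.#[.]....|
step 17: q2 h=37  …#.#.#.[.]...|
step 18: q0 h=38  ….#.#.#[.]..|
step 19: q2 h=39  …#.#.#.[.].|
step 20: q0 h=40  ….#.#.#[.]|
step 21: q2 h=40  ….#.#.#[.]|

1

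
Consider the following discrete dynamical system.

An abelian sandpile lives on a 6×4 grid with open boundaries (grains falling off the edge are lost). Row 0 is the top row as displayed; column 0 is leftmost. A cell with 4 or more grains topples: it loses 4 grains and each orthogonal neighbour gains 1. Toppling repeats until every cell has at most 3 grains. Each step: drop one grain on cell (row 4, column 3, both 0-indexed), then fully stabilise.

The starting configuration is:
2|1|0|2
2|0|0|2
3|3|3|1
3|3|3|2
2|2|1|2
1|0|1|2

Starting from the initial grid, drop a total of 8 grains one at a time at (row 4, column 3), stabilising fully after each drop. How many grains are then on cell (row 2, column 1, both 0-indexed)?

t=0: 2|1|0|2
2|0|0|2
3|3|3|1
3|3|3|2
2|2|1|2
1|0|1|2
t=1: 2|1|0|2
2|0|0|2
3|3|3|1
3|3|3|2
2|2|1|3
1|0|1|2
t=2: 2|1|0|2
2|0|0|2
3|3|3|1
3|3|3|3
2|2|2|0
1|0|1|3
t=3: 2|1|0|2
2|0|0|2
3|3|3|1
3|3|3|3
2|2|2|1
1|0|1|3
t=4: 2|1|0|2
2|0|0|2
3|3|3|1
3|3|3|3
2|2|2|2
1|0|1|3
t=5: 2|1|0|2
2|0|0|2
3|3|3|1
3|3|3|3
2|2|2|3
1|0|1|3
t=6: 2|1|0|2
3|1|1|2
1|2|1|3
2|3|3|1
0|1|1|3
2|1|3|0
t=7: 2|1|0|2
3|1|1|2
1|2|1|3
2|3|3|2
0|1|2|0
2|1|3|1
t=8: 2|1|0|2
3|1|1|2
1|2|1|3
2|3|3|2
0|1|2|1
2|1|3|1

2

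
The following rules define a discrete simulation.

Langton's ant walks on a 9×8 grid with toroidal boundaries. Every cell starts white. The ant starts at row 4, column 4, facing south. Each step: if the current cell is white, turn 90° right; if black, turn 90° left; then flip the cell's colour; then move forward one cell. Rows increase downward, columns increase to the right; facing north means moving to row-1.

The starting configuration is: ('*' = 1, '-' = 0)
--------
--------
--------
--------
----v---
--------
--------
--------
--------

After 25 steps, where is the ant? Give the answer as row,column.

step 0: --------
--------
--------
--------
----v---
--------
--------
--------
--------
step 1: --------
--------
--------
--------
---<*---
--------
--------
--------
--------
step 2: --------
--------
--------
---^----
---**---
--------
--------
--------
--------
step 3: --------
--------
--------
---*>---
---**---
--------
--------
--------
--------
step 4: --------
--------
--------
---**---
---*v---
--------
--------
--------
--------
step 5: --------
--------
--------
---**---
---*->--
--------
--------
--------
--------
step 6: --------
--------
--------
---**---
---*-*--
-----v--
--------
--------
--------
step 7: --------
--------
--------
---**---
---*-*--
----<*--
--------
--------
--------
step 8: --------
--------
--------
---**---
---*^*--
----**--
--------
--------
--------
step 9: --------
--------
--------
---**---
---**>--
----**--
--------
--------
--------
step 10: --------
--------
--------
---**^--
---**---
----**--
--------
--------
--------
step 11: --------
--------
--------
---***>-
---**---
----**--
--------
--------
--------
step 12: --------
--------
--------
---****-
---**-v-
----**--
--------
--------
--------
step 13: --------
--------
--------
---****-
---**<*-
----**--
--------
--------
--------
step 14: --------
--------
--------
---**^*-
---****-
----**--
--------
--------
--------
step 15: --------
--------
--------
---*<-*-
---****-
----**--
--------
--------
--------
step 16: --------
--------
--------
---*--*-
---*v**-
----**--
--------
--------
--------
step 17: --------
--------
--------
---*--*-
---*->*-
----**--
--------
--------
--------
step 18: --------
--------
--------
---*-^*-
---*--*-
----**--
--------
--------
--------
step 19: --------
--------
--------
---*-*>-
---*--*-
----**--
--------
--------
--------
step 20: --------
--------
------^-
---*-*--
---*--*-
----**--
--------
--------
--------
step 21: --------
--------
------*>
---*-*--
---*--*-
----**--
--------
--------
--------
step 22: --------
--------
------**
---*-*-v
---*--*-
----**--
--------
--------
--------
step 23: --------
--------
------**
---*-*<*
---*--*-
----**--
--------
--------
--------
step 24: --------
--------
------^*
---*-***
---*--*-
----**--
--------
--------
--------
step 25: --------
--------
-----<-*
---*-***
---*--*-
----**--
--------
--------
--------

2,5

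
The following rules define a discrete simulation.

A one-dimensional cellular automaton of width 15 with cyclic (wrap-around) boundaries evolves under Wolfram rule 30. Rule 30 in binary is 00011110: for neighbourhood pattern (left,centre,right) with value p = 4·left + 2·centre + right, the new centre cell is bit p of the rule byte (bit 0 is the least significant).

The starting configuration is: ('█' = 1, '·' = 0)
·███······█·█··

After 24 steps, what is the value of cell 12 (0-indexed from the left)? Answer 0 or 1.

gen 0: ·███······█·█··
gen 1: ██··█····██·██·
gen 2: █·████··██··█··
gen 3: █·█···███·█████
gen 4: ··██·██···█····
gen 5: ·██··█·█·███···
gen 6: ██·███·█·█··█··
gen 7: █··█···█·██████
gen 8: ·████·██·█·····
gen 9: ██····█··██····
gen 10: █·█··█████·█··█
gen 11: ··████·····████
gen 12: ███···█···██···
gen 13: █··█·███·██·█·█
gen 14: ·███·█···█··█·█
gen 15: ·█···██·█████·█
gen 16: ·██·██··█·····█
gen 17: ·█··█·████···██
gen 18: ·████·█···█·██·
gen 19: ██····██·██·█·█
gen 20: ··█··██··█··█·█
gen 21: ██████·██████·█
gen 22: ·······█······█
gen 23: █·····███····██
gen 24: ·█···██··█··██·

1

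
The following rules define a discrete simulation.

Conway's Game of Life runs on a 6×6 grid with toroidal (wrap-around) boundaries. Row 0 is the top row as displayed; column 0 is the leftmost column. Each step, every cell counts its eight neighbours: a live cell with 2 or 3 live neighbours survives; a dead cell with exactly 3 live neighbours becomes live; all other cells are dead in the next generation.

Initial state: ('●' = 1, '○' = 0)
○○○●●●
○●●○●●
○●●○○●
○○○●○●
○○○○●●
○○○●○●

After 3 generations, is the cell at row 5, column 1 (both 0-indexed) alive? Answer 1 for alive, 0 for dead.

1

gen 0: ○○○●●●
○●●○●●
○●●○○●
○○○●○●
○○○○●●
○○○●○●
gen 1: ○○○○○○
○●○○○○
○●○○○●
○○●●○●
●○○●○●
●○○●○○
gen 2: ○○○○○○
●○○○○○
○●○○●○
○●●●○●
●●○●○●
●○○○●●
gen 3: ●○○○○○
○○○○○○
○●○●●●
○○○●○●
○○○●○○
○●○○●○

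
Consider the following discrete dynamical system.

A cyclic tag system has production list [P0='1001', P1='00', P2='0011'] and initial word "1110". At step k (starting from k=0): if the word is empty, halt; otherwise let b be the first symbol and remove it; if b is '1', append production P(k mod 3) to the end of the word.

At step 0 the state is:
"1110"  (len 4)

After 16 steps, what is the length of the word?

k=0  "1110"  (len 4)
k=1  "1101001"  (len 7)
k=2  "10100100"  (len 8)
k=3  "01001000011"  (len 11)
k=4  "1001000011"  (len 10)
k=5  "00100001100"  (len 11)
k=6  "0100001100"  (len 10)
k=7  "100001100"  (len 9)
k=8  "0000110000"  (len 10)
k=9  "000110000"  (len 9)
k=10  "00110000"  (len 8)
k=11  "0110000"  (len 7)
k=12  "110000"  (len 6)
k=13  "100001001"  (len 9)
k=14  "0000100100"  (len 10)
k=15  "000100100"  (len 9)
k=16  "00100100"  (len 8)

8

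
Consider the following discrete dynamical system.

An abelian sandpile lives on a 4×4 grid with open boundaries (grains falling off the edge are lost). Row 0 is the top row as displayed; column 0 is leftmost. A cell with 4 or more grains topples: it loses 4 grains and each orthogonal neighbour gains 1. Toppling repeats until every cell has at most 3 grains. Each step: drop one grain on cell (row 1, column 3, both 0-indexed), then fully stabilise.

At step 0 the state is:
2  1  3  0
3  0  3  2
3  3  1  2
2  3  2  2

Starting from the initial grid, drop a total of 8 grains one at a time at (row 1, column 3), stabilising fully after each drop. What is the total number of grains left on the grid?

0) 2  1  3  0
3  0  3  2
3  3  1  2
2  3  2  2
1) 2  1  3  0
3  0  3  3
3  3  1  2
2  3  2  2
2) 2  2  0  2
3  1  1  1
3  3  2  3
2  3  2  2
3) 2  2  0  2
3  1  1  2
3  3  2  3
2  3  2  2
4) 2  2  0  2
3  1  1  3
3  3  2  3
2  3  2  2
5) 2  2  0  3
3  1  2  1
3  3  3  0
2  3  2  3
6) 2  2  0  3
3  1  2  2
3  3  3  0
2  3  2  3
7) 2  2  0  3
3  1  2  3
3  3  3  0
2  3  2  3
8) 2  2  1  0
3  1  3  1
3  3  3  1
2  3  2  3

33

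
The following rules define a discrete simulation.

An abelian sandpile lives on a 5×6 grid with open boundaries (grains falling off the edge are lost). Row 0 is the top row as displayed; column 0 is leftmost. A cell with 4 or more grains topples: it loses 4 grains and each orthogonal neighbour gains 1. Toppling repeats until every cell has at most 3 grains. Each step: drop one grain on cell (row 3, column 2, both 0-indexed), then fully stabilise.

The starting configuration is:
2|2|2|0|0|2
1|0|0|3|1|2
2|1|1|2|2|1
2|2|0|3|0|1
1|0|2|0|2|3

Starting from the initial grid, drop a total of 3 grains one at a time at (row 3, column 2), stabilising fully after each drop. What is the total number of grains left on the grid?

k=0  2|2|2|0|0|2
1|0|0|3|1|2
2|1|1|2|2|1
2|2|0|3|0|1
1|0|2|0|2|3
k=1  2|2|2|0|0|2
1|0|0|3|1|2
2|1|1|2|2|1
2|2|1|3|0|1
1|0|2|0|2|3
k=2  2|2|2|0|0|2
1|0|0|3|1|2
2|1|1|2|2|1
2|2|2|3|0|1
1|0|2|0|2|3
k=3  2|2|2|0|0|2
1|0|0|3|1|2
2|1|1|2|2|1
2|2|3|3|0|1
1|0|2|0|2|3

43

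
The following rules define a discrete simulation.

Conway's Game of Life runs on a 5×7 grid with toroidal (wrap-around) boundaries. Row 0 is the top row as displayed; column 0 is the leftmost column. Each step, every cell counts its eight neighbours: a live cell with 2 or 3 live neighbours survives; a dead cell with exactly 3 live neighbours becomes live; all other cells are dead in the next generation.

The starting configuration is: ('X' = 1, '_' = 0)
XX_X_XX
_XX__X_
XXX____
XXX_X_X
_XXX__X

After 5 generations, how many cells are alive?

5

k=0  XX_X_XX
_XX__X_
XXX____
XXX_X_X
_XXX__X
k=1  ___X_X_
___XXX_
_____X_
_____XX
_______
k=2  ___X_X_
___X_XX
_______
_____XX
____XXX
k=3  ___X___
_____XX
____X__
____X_X
_______
k=4  _______
____XX_
____X_X
_____X_
_______
k=5  _______
____XX_
____X_X
_____X_
_______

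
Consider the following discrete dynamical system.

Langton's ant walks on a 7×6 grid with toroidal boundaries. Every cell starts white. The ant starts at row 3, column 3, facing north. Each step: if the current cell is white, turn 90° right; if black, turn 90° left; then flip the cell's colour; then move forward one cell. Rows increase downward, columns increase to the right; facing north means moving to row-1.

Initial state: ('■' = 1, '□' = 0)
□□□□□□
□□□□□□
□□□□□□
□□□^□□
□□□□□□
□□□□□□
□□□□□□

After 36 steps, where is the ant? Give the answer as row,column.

t=0: □□□□□□
□□□□□□
□□□□□□
□□□^□□
□□□□□□
□□□□□□
□□□□□□
t=1: □□□□□□
□□□□□□
□□□□□□
□□□■>□
□□□□□□
□□□□□□
□□□□□□
t=2: □□□□□□
□□□□□□
□□□□□□
□□□■■□
□□□□v□
□□□□□□
□□□□□□
t=3: □□□□□□
□□□□□□
□□□□□□
□□□■■□
□□□<■□
□□□□□□
□□□□□□
t=4: □□□□□□
□□□□□□
□□□□□□
□□□^■□
□□□■■□
□□□□□□
□□□□□□
t=5: □□□□□□
□□□□□□
□□□□□□
□□<□■□
□□□■■□
□□□□□□
□□□□□□
t=6: □□□□□□
□□□□□□
□□^□□□
□□■□■□
□□□■■□
□□□□□□
□□□□□□
t=7: □□□□□□
□□□□□□
□□■>□□
□□■□■□
□□□■■□
□□□□□□
□□□□□□
t=8: □□□□□□
□□□□□□
□□■■□□
□□■v■□
□□□■■□
□□□□□□
□□□□□□
t=9: □□□□□□
□□□□□□
□□■■□□
□□<■■□
□□□■■□
□□□□□□
□□□□□□
t=10: □□□□□□
□□□□□□
□□■■□□
□□□■■□
□□v■■□
□□□□□□
□□□□□□
t=11: □□□□□□
□□□□□□
□□■■□□
□□□■■□
□<■■■□
□□□□□□
□□□□□□
t=12: □□□□□□
□□□□□□
□□■■□□
□^□■■□
□■■■■□
□□□□□□
□□□□□□
t=13: □□□□□□
□□□□□□
□□■■□□
□■>■■□
□■■■■□
□□□□□□
□□□□□□
t=14: □□□□□□
□□□□□□
□□■■□□
□■■■■□
□■v■■□
□□□□□□
□□□□□□
t=15: □□□□□□
□□□□□□
□□■■□□
□■■■■□
□■□>■□
□□□□□□
□□□□□□
t=16: □□□□□□
□□□□□□
□□■■□□
□■■^■□
□■□□■□
□□□□□□
□□□□□□
t=17: □□□□□□
□□□□□□
□□■■□□
□■<□■□
□■□□■□
□□□□□□
□□□□□□
t=18: □□□□□□
□□□□□□
□□■■□□
□■□□■□
□■v□■□
□□□□□□
□□□□□□
t=19: □□□□□□
□□□□□□
□□■■□□
□■□□■□
□<■□■□
□□□□□□
□□□□□□
t=20: □□□□□□
□□□□□□
□□■■□□
□■□□■□
□□■□■□
□v□□□□
□□□□□□
t=21: □□□□□□
□□□□□□
□□■■□□
□■□□■□
□□■□■□
<■□□□□
□□□□□□
t=22: □□□□□□
□□□□□□
□□■■□□
□■□□■□
^□■□■□
■■□□□□
□□□□□□
t=23: □□□□□□
□□□□□□
□□■■□□
□■□□■□
■>■□■□
■■□□□□
□□□□□□
t=24: □□□□□□
□□□□□□
□□■■□□
□■□□■□
■■■□■□
■v□□□□
□□□□□□
t=25: □□□□□□
□□□□□□
□□■■□□
□■□□■□
■■■□■□
■□>□□□
□□□□□□
t=26: □□□□□□
□□□□□□
□□■■□□
□■□□■□
■■■□■□
■□■□□□
□□v□□□
t=27: □□□□□□
□□□□□□
□□■■□□
□■□□■□
■■■□■□
■□■□□□
□<■□□□
t=28: □□□□□□
□□□□□□
□□■■□□
□■□□■□
■■■□■□
■^■□□□
□■■□□□
t=29: □□□□□□
□□□□□□
□□■■□□
□■□□■□
■■■□■□
■■>□□□
□■■□□□
t=30: □□□□□□
□□□□□□
□□■■□□
□■□□■□
■■^□■□
■■□□□□
□■■□□□
t=31: □□□□□□
□□□□□□
□□■■□□
□■□□■□
■<□□■□
■■□□□□
□■■□□□
t=32: □□□□□□
□□□□□□
□□■■□□
□■□□■□
■□□□■□
■v□□□□
□■■□□□
t=33: □□□□□□
□□□□□□
□□■■□□
□■□□■□
■□□□■□
■□>□□□
□■■□□□
t=34: □□□□□□
□□□□□□
□□■■□□
□■□□■□
■□□□■□
■□■□□□
□■v□□□
t=35: □□□□□□
□□□□□□
□□■■□□
□■□□■□
■□□□■□
■□■□□□
□■□>□□
t=36: □□□v□□
□□□□□□
□□■■□□
□■□□■□
■□□□■□
■□■□□□
□■□■□□

0,3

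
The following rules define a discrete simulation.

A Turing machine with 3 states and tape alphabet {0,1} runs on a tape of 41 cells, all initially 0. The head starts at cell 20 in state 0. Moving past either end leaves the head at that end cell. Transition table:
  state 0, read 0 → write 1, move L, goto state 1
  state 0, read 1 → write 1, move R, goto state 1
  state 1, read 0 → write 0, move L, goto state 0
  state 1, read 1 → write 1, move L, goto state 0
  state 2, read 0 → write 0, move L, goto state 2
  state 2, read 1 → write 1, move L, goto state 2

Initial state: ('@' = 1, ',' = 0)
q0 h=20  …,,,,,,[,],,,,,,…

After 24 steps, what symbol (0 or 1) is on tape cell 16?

[0] q0 h=20  …,,,,,,[,],,,,,,…
[1] q1 h=19  …,,,,,,[,]@,,,,,…
[2] q0 h=18  …,,,,,,[,],@,,,,…
[3] q1 h=17  …,,,,,,[,]@,@,,,…
[4] q0 h=16  …,,,,,,[,],@,@,,…
[5] q1 h=15  …,,,,,,[,]@,@,@,…
[6] q0 h=14  …,,,,,,[,],@,@,@…
[7] q1 h=13  …,,,,,,[,]@,@,@,…
[8] q0 h=12  …,,,,,,[,],@,@,@…
[9] q1 h=11  …,,,,,,[,]@,@,@,…
[10] q0 h=10  …,,,,,,[,],@,@,@…
[11] q1 h= 9  …,,,,,,[,]@,@,@,…
[12] q0 h= 8  …,,,,,,[,],@,@,@…
[13] q1 h= 7  …,,,,,,[,]@,@,@,…
[14] q0 h= 6  |,,,,,,[,],@,@,@…
[15] q1 h= 5  |,,,,,[,]@,@,@,…
[16] q0 h= 4  |,,,,[,],@,@,@…
[17] q1 h= 3  |,,,[,]@,@,@,…
[18] q0 h= 2  |,,[,],@,@,@…
[19] q1 h= 1  |,[,]@,@,@,…
[20] q0 h= 0  |[,],@,@,@…
[21] q1 h= 0  |[@],@,@,@…
[22] q0 h= 0  |[@],@,@,@…
[23] q1 h= 1  |@[,]@,@,@,…
[24] q0 h= 0  |[@],@,@,@…

1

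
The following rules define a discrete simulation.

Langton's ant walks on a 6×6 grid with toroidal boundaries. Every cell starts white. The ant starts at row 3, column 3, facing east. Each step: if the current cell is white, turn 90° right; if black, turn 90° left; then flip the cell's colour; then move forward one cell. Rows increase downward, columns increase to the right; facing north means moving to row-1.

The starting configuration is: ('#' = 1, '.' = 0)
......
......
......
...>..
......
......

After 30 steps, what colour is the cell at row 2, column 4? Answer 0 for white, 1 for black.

1

step 0: ......
......
......
...>..
......
......
step 1: ......
......
......
...#..
...v..
......
step 2: ......
......
......
...#..
..<#..
......
step 3: ......
......
......
..^#..
..##..
......
step 4: ......
......
......
..#>..
..##..
......
step 5: ......
......
...^..
..#...
..##..
......
step 6: ......
......
...#>.
..#...
..##..
......
step 7: ......
......
...##.
..#.v.
..##..
......
step 8: ......
......
...##.
..#<#.
..##..
......
step 9: ......
......
...^#.
..###.
..##..
......
step 10: ......
......
..<.#.
..###.
..##..
......
step 11: ......
..^...
..#.#.
..###.
..##..
......
step 12: ......
..#>..
..#.#.
..###.
..##..
......
step 13: ......
..##..
..#v#.
..###.
..##..
......
step 14: ......
..##..
..<##.
..###.
..##..
......
step 15: ......
..##..
...##.
..v##.
..##..
......
step 16: ......
..##..
...##.
...>#.
..##..
......
step 17: ......
..##..
...^#.
....#.
..##..
......
step 18: ......
..##..
..<.#.
....#.
..##..
......
step 19: ......
..^#..
..#.#.
....#.
..##..
......
step 20: ......
.<.#..
..#.#.
....#.
..##..
......
step 21: .^....
.#.#..
..#.#.
....#.
..##..
......
step 22: .#>...
.#.#..
..#.#.
....#.
..##..
......
step 23: .##...
.#v#..
..#.#.
....#.
..##..
......
step 24: .##...
.<##..
..#.#.
....#.
..##..
......
step 25: .##...
..##..
.v#.#.
....#.
..##..
......
step 26: .##...
..##..
<##.#.
....#.
..##..
......
step 27: .##...
^.##..
###.#.
....#.
..##..
......
step 28: .##...
#>##..
###.#.
....#.
..##..
......
step 29: .##...
####..
#v#.#.
....#.
..##..
......
step 30: .##...
####..
#.>.#.
....#.
..##..
......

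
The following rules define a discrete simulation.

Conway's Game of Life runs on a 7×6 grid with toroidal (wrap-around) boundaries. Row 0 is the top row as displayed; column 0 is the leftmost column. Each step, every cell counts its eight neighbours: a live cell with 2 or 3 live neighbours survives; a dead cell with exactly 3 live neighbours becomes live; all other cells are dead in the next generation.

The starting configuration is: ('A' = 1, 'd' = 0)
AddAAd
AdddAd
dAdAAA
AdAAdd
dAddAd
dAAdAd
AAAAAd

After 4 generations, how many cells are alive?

gen 0: AddAAd
AdddAd
dAdAAA
AdAAdd
dAddAd
dAAdAd
AAAAAd
gen 1: Addddd
AAAddd
dAdddd
Addddd
AdddAA
ddddAd
Addddd
gen 2: AddddA
AdAddd
ddAddd
AAdddd
AdddAd
AdddAd
dddddA
gen 3: AAdddA
AddddA
AdAddd
AAdddA
Addddd
AdddAd
ddddAd
gen 4: dAddAd
dddddd
dddddd
dddddA
dddddd
dddddd
dAddAd

5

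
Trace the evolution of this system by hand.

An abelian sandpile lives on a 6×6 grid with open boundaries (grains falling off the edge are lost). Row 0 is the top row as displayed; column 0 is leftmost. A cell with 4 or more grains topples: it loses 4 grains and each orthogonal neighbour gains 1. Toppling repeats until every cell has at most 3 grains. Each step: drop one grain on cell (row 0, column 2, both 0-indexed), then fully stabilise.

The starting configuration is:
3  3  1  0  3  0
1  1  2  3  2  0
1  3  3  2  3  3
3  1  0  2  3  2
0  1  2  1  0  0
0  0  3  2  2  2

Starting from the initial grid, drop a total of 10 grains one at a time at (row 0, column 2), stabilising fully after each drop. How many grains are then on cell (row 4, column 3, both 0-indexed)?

step 0: 3  3  1  0  3  0
1  1  2  3  2  0
1  3  3  2  3  3
3  1  0  2  3  2
0  1  2  1  0  0
0  0  3  2  2  2
step 1: 3  3  2  0  3  0
1  1  2  3  2  0
1  3  3  2  3  3
3  1  0  2  3  2
0  1  2  1  0  0
0  0  3  2  2  2
step 2: 3  3  3  0  3  0
1  1  2  3  2  0
1  3  3  2  3  3
3  1  0  2  3  2
0  1  2  1  0  0
0  0  3  2  2  2
step 3: 0  1  1  1  3  0
2  2  3  3  2  0
1  3  3  2  3  3
3  1  0  2  3  2
0  1  2  1  0  0
0  0  3  2  2  2
step 4: 0  1  2  1  3  0
2  2  3  3  2  0
1  3  3  2  3  3
3  1  0  2  3  2
0  1  2  1  0  0
0  0  3  2  2  2
step 5: 0  1  3  1  3  0
2  2  3  3  2  0
1  3  3  2  3  3
3  1  0  2  3  2
0  1  2  1  0  0
0  0  3  2  2  2
step 6: 0  3  2  0  1  1
3  0  3  3  1  2
2  1  2  2  3  1
3  2  2  0  2  0
0  1  2  2  1  1
0  0  3  2  2  2
step 7: 0  3  3  0  1  1
3  0  3  3  1  2
2  1  2  2  3  1
3  2  2  0  2  0
0  1  2  2  1  1
0  0  3  2  2  2
step 8: 1  0  2  2  1  1
3  2  1  0  2  2
2  1  3  3  3  1
3  2  2  0  2  0
0  1  2  2  1  1
0  0  3  2  2  2
step 9: 1  0  3  2  1  1
3  2  1  0  2  2
2  1  3  3  3  1
3  2  2  0  2  0
0  1  2  2  1  1
0  0  3  2  2  2
step 10: 1  1  0  3  1  1
3  2  2  0  2  2
2  1  3  3  3  1
3  2  2  0  2  0
0  1  2  2  1  1
0  0  3  2  2  2

2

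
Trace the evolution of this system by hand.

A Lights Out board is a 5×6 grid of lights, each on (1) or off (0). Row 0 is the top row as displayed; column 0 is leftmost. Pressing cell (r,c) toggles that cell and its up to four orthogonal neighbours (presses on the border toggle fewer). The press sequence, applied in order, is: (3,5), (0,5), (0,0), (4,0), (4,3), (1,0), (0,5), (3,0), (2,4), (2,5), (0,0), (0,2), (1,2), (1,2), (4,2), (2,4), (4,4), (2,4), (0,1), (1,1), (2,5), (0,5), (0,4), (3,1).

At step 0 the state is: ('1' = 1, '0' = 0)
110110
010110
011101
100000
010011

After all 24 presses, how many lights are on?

t=0: 110110
010110
011101
100000
010011
t=1: 110110
010110
011100
100011
010010
t=2: 110101
010111
011100
100011
010010
t=3: 000101
110111
011100
100011
010010
t=4: 000101
110111
011100
000011
100010
t=5: 000101
110111
011100
000111
101100
t=6: 100101
000111
111100
000111
101100
t=7: 100110
000110
111100
000111
101100
t=8: 100110
000110
011100
110111
001100
t=9: 100110
000100
011011
110101
001100
t=10: 100110
000101
011000
110100
001100
t=11: 010110
100101
011000
110100
001100
t=12: 001010
101101
011000
110100
001100
t=13: 000010
110001
010000
110100
001100
t=14: 001010
101101
011000
110100
001100
t=15: 001010
101101
011000
111100
010000
t=16: 001010
101111
011111
111110
010000
t=17: 001010
101111
011111
111100
010111
t=18: 001010
101101
011000
111110
010111
t=19: 110010
111101
011000
111110
010111
t=20: 100010
000101
001000
111110
010111
t=21: 100010
000100
001011
111111
010111
t=22: 100001
000101
001011
111111
010111
t=23: 100110
000111
001011
111111
010111
t=24: 100110
000111
011011
000111
000111

16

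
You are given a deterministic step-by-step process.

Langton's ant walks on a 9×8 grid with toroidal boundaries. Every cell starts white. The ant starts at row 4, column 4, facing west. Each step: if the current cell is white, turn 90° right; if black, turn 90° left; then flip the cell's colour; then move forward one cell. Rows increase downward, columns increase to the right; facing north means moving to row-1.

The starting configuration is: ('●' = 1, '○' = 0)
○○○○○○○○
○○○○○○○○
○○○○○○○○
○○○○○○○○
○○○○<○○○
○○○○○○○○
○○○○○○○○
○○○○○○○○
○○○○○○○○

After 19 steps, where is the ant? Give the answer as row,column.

6,5

gen 0: ○○○○○○○○
○○○○○○○○
○○○○○○○○
○○○○○○○○
○○○○<○○○
○○○○○○○○
○○○○○○○○
○○○○○○○○
○○○○○○○○
gen 1: ○○○○○○○○
○○○○○○○○
○○○○○○○○
○○○○^○○○
○○○○●○○○
○○○○○○○○
○○○○○○○○
○○○○○○○○
○○○○○○○○
gen 2: ○○○○○○○○
○○○○○○○○
○○○○○○○○
○○○○●>○○
○○○○●○○○
○○○○○○○○
○○○○○○○○
○○○○○○○○
○○○○○○○○
gen 3: ○○○○○○○○
○○○○○○○○
○○○○○○○○
○○○○●●○○
○○○○●v○○
○○○○○○○○
○○○○○○○○
○○○○○○○○
○○○○○○○○
gen 4: ○○○○○○○○
○○○○○○○○
○○○○○○○○
○○○○●●○○
○○○○<●○○
○○○○○○○○
○○○○○○○○
○○○○○○○○
○○○○○○○○
gen 5: ○○○○○○○○
○○○○○○○○
○○○○○○○○
○○○○●●○○
○○○○○●○○
○○○○v○○○
○○○○○○○○
○○○○○○○○
○○○○○○○○
gen 6: ○○○○○○○○
○○○○○○○○
○○○○○○○○
○○○○●●○○
○○○○○●○○
○○○<●○○○
○○○○○○○○
○○○○○○○○
○○○○○○○○
gen 7: ○○○○○○○○
○○○○○○○○
○○○○○○○○
○○○○●●○○
○○○^○●○○
○○○●●○○○
○○○○○○○○
○○○○○○○○
○○○○○○○○
gen 8: ○○○○○○○○
○○○○○○○○
○○○○○○○○
○○○○●●○○
○○○●>●○○
○○○●●○○○
○○○○○○○○
○○○○○○○○
○○○○○○○○
gen 9: ○○○○○○○○
○○○○○○○○
○○○○○○○○
○○○○●●○○
○○○●●●○○
○○○●v○○○
○○○○○○○○
○○○○○○○○
○○○○○○○○
gen 10: ○○○○○○○○
○○○○○○○○
○○○○○○○○
○○○○●●○○
○○○●●●○○
○○○●○>○○
○○○○○○○○
○○○○○○○○
○○○○○○○○
gen 11: ○○○○○○○○
○○○○○○○○
○○○○○○○○
○○○○●●○○
○○○●●●○○
○○○●○●○○
○○○○○v○○
○○○○○○○○
○○○○○○○○
gen 12: ○○○○○○○○
○○○○○○○○
○○○○○○○○
○○○○●●○○
○○○●●●○○
○○○●○●○○
○○○○<●○○
○○○○○○○○
○○○○○○○○
gen 13: ○○○○○○○○
○○○○○○○○
○○○○○○○○
○○○○●●○○
○○○●●●○○
○○○●^●○○
○○○○●●○○
○○○○○○○○
○○○○○○○○
gen 14: ○○○○○○○○
○○○○○○○○
○○○○○○○○
○○○○●●○○
○○○●●●○○
○○○●●>○○
○○○○●●○○
○○○○○○○○
○○○○○○○○
gen 15: ○○○○○○○○
○○○○○○○○
○○○○○○○○
○○○○●●○○
○○○●●^○○
○○○●●○○○
○○○○●●○○
○○○○○○○○
○○○○○○○○
gen 16: ○○○○○○○○
○○○○○○○○
○○○○○○○○
○○○○●●○○
○○○●<○○○
○○○●●○○○
○○○○●●○○
○○○○○○○○
○○○○○○○○
gen 17: ○○○○○○○○
○○○○○○○○
○○○○○○○○
○○○○●●○○
○○○●○○○○
○○○●v○○○
○○○○●●○○
○○○○○○○○
○○○○○○○○
gen 18: ○○○○○○○○
○○○○○○○○
○○○○○○○○
○○○○●●○○
○○○●○○○○
○○○●○>○○
○○○○●●○○
○○○○○○○○
○○○○○○○○
gen 19: ○○○○○○○○
○○○○○○○○
○○○○○○○○
○○○○●●○○
○○○●○○○○
○○○●○●○○
○○○○●v○○
○○○○○○○○
○○○○○○○○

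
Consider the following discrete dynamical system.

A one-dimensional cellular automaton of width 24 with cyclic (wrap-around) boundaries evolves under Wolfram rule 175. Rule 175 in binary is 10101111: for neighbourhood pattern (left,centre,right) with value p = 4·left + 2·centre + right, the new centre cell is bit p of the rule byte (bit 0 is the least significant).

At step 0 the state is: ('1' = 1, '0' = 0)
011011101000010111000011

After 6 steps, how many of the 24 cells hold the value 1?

18

k=0  011011101000010111000011
k=1  110111011011111110011110
k=2  101110110111111100111101
k=3  011101101111111001111011
k=4  111011011111110011110110
k=5  110110111111100111101101
k=6  101101111111001111011011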